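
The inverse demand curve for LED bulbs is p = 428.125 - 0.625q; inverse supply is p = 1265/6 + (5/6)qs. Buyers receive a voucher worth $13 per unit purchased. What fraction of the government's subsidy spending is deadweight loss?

Pre-subsidy: 428.125 - 0.625q = 1265/6 + (5/6)q gives q* = 149 and p* = 335.
With the rebate, buyers effectively pay pb = ps − 13, where ps is the price sellers receive.
On the curves, pb = 428.125 - 0.625q and ps = 1265/6 + (5/6)q; the wedge ps − pb = 13 gives 1265/6 + (5/6)q − (428.125 - 0.625q) = 13, so q' = 5527/35.
Then pb = 428.125 − 0.625·(5527/35) = 2306/7 and ps = 1265/6 + (5/6)·(5527/35) = 2397/7.
ΔCS = ½(149 + 5527/35)(335 − 2306/7) = 209469/245; ΔPS = ½(149 + 5527/35)(2397/7 − 335) = 279292/245.
Government spending = 13 × 5527/35 = 71851/35.
DWL = ½ × 13 × (5527/35 − 149) = 2028/35; fraction = (2028/35) / (71851/35) = 156/5527.

DWL / government spending = 156/5527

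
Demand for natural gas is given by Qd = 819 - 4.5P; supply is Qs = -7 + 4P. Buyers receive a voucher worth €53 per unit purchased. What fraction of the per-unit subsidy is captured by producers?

Producer share = 9/17

Pre-subsidy: 819 - 4.5P = -7 + 4P gives P* = 1652/17, Q* = 6489/17.
With the rebate, buyers effectively pay Pb = Ps − 53, where Ps is the price sellers receive.
Demand in terms of Ps becomes Qd = 819 − 4.5(Ps − 53) = 1057.5 - 4.5Ps. Setting this equal to supply: 1057.5 - 4.5Ps = -7 + 4Ps, so Ps = 2129/17.
Buyers pay Pb = 2129/17 − 53 = 1228/17; Q' = -7 + 4·(2129/17) = 8397/17.
Buyers' price falls by P* − Pb = 1652/17 − 1228/17 = 424/17; sellers' price rises by Ps − P* = 2129/17 − 1652/17 = 477/17.
So producers capture (477/17)/53 = 9/17 of each unit of subsidy.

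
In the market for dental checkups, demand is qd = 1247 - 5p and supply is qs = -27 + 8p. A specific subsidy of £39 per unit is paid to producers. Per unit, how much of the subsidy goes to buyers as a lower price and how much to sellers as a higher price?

Buyers gain £24 per unit; sellers gain £15 per unit

Pre-subsidy: 1247 - 5p = -27 + 8p gives p* = 98, q* = 757.
With the subsidy, sellers receive ps = pb + 39 for each unit, where pb is the price buyers pay.
Supply in terms of pb becomes qs = -27 + 8(pb + 39) = 285 + 8pb. Setting this equal to demand: 1247 - 5pb = 285 + 8pb, so pb = 74.
Sellers receive ps = 74 + 39 = 113; q' = 1247 − 5·74 = 877.
Buyers' price falls by p* − pb = 98 − 74 = 24; sellers' price rises by ps − p* = 113 − 98 = 15.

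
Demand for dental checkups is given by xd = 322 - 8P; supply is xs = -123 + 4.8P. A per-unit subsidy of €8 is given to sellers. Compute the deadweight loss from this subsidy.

Pre-subsidy: 322 - 8P = -123 + 4.8P gives P* = 34.765625, x* = 43.875.
With the subsidy, sellers receive Ps = Pb + 8 for each unit, where Pb is the price buyers pay.
Supply in terms of Pb becomes xs = -123 + 4.8(Pb + 8) = -84.6 + 4.8Pb. Setting this equal to demand: 322 - 8Pb = -84.6 + 4.8Pb, so Pb = 31.765625.
Sellers receive Ps = 31.765625 + 8 = 39.765625; x' = 322 − 8·31.765625 = 67.875.
The subsidy expands output by 67.875 − 43.875 = 24 past the efficient level; on those units the gap between marginal cost and willingness to pay runs from 0 up to 8.
DWL = ½ × 8 × 24 = 96.

Deadweight loss = €96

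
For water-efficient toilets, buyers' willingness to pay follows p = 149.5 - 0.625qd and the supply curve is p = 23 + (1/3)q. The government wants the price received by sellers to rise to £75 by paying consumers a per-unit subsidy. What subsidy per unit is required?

Required subsidy s = £23 per unit

At a seller price of 75, quantity supplied is -69 + 3·75 = 156.
Buyers absorb 156 only when they pay pb = 149.5 − 0.625·156 = 52.
s = ps − pb = 75 − 52 = 23.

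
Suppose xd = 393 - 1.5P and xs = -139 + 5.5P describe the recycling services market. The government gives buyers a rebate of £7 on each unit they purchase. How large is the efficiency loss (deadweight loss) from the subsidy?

Deadweight loss = £28.875

Pre-subsidy: 393 - 1.5P = -139 + 5.5P gives P* = 76, x* = 279.
With the rebate, buyers effectively pay Pb = Ps − 7, where Ps is the price sellers receive.
Demand in terms of Ps becomes xd = 393 − 1.5(Ps − 7) = 403.5 - 1.5Ps. Setting this equal to supply: 403.5 - 1.5Ps = -139 + 5.5Ps, so Ps = 77.5.
Buyers pay Pb = 77.5 − 7 = 70.5; x' = -139 + 5.5·77.5 = 287.25.
The subsidy expands output by 287.25 − 279 = 8.25 past the efficient level; on those units the gap between marginal cost and willingness to pay runs from 0 up to 7.
DWL = ½ × 7 × 8.25 = 28.875.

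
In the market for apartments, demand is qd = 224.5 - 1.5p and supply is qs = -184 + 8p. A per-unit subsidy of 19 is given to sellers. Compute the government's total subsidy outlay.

Pre-subsidy: 224.5 - 1.5p = -184 + 8p gives p* = 43, q* = 160.
With the subsidy, sellers receive ps = pb + 19 for each unit, where pb is the price buyers pay.
Supply in terms of pb becomes qs = -184 + 8(pb + 19) = -32 + 8pb. Setting this equal to demand: 224.5 - 1.5pb = -32 + 8pb, so pb = 27.
Sellers receive ps = 27 + 19 = 46; q' = 224.5 − 1.5·27 = 184.
Government outlay = subsidy × quantity = 19 × 184 = 3496.

Government cost = 3496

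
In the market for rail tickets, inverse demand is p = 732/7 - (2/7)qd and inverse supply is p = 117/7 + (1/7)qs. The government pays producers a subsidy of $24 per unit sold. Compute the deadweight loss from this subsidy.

Deadweight loss = $672

Pre-subsidy: 732/7 - (2/7)q = 117/7 + (1/7)q gives q* = 205 and p* = 46.
With the subsidy, sellers receive ps = pb + 24 for each unit, where pb is the price buyers pay.
On the curves, pb = 732/7 - (2/7)q and ps = 117/7 + (1/7)q; the wedge ps − pb = 24 gives 117/7 + (1/7)q − (732/7 - (2/7)q) = 24, so q' = 261.
Then pb = 732/7 − (2/7)·261 = 30 and ps = 117/7 + (1/7)·261 = 54.
The subsidy expands output by 261 − 205 = 56 past the efficient level; on those units the gap between marginal cost and willingness to pay runs from 0 up to 24.
DWL = ½ × 24 × 56 = 672.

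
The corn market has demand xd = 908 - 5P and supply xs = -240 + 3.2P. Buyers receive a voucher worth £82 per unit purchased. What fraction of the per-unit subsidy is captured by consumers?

Pre-subsidy: 908 - 5P = -240 + 3.2P gives P* = 140, x* = 208.
With the rebate, buyers effectively pay Pb = Ps − 82, where Ps is the price sellers receive.
Demand in terms of Ps becomes xd = 908 − 5(Ps − 82) = 1318 - 5Ps. Setting this equal to supply: 1318 - 5Ps = -240 + 3.2Ps, so Ps = 190.
Buyers pay Pb = 190 − 82 = 108; x' = -240 + 3.2·190 = 368.
Buyers' price falls by P* − Pb = 140 − 108 = 32; sellers' price rises by Ps − P* = 190 − 140 = 50.
So consumers capture 32/82 = 16/41 of each unit of subsidy.

Consumer share = 16/41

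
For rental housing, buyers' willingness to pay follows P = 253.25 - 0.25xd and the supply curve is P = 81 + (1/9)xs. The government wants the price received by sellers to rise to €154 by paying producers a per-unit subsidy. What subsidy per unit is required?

Required subsidy s = €65 per unit

At a seller price of 154, quantity supplied is -729 + 9·154 = 657.
Buyers absorb 657 only when they pay Pb = 253.25 − 0.25·657 = 89.
s = Ps − Pb = 154 − 89 = 65.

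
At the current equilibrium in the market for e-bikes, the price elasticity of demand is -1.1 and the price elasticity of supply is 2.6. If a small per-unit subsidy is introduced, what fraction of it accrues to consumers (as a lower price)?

For a small subsidy around the equilibrium, the benefit split depends on the relative slopes, which at a point are proportional to the elasticities.
Buyer share = εs/(εs + |εd|) = 2.6/(2.6 + 1.1) = 26/37; seller share = |εd|/(εs + |εd|) = 11/37.

Consumer share = 26/37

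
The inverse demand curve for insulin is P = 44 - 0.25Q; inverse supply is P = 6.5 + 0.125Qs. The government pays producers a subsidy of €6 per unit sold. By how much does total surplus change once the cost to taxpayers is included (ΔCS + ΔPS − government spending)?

Pre-subsidy: 44 - 0.25Q = 6.5 + 0.125Q gives Q* = 100 and P* = 19.
With the subsidy, sellers receive Ps = Pb + 6 for each unit, where Pb is the price buyers pay.
On the curves, Pb = 44 - 0.25Q and Ps = 6.5 + 0.125Q; the wedge Ps − Pb = 6 gives 6.5 + 0.125Q − (44 - 0.25Q) = 6, so Q' = 116.
Then Pb = 44 − 0.25·116 = 15 and Ps = 6.5 + 0.125·116 = 21.
ΔCS = ½(100 + 116)(19 − 15) = 432; ΔPS = ½(100 + 116)(21 − 19) = 216.
Government spending = 6 × 116 = 696.
Net change = 432 + 216 − 696 = -48. The loss equals the DWL triangle ½·6·16.

Net change in total surplus = -€48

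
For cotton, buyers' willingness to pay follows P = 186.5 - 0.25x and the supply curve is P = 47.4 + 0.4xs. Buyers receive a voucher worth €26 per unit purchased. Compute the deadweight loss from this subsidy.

Pre-subsidy: 186.5 - 0.25x = 47.4 + 0.4x gives x* = 214 and P* = 133.
With the rebate, buyers effectively pay Pb = Ps − 26, where Ps is the price sellers receive.
On the curves, Pb = 186.5 - 0.25x and Ps = 47.4 + 0.4x; the wedge Ps − Pb = 26 gives 47.4 + 0.4x − (186.5 - 0.25x) = 26, so x' = 254.
Then Pb = 186.5 − 0.25·254 = 123 and Ps = 47.4 + 0.4·254 = 149.
The subsidy expands output by 254 − 214 = 40 past the efficient level; on those units the gap between marginal cost and willingness to pay runs from 0 up to 26.
DWL = ½ × 26 × 40 = 520.

Deadweight loss = €520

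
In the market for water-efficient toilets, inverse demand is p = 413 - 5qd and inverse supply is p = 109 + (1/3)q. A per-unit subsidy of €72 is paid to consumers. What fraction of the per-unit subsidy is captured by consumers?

Consumer share = 0.9375

Pre-subsidy: 413 - 5q = 109 + (1/3)q gives q* = 57 and p* = 128.
With the rebate, buyers effectively pay pb = ps − 72, where ps is the price sellers receive.
On the curves, pb = 413 - 5q and ps = 109 + (1/3)q; the wedge ps − pb = 72 gives 109 + (1/3)q − (413 - 5q) = 72, so q' = 70.5.
Then pb = 413 − 5·70.5 = 60.5 and ps = 109 + (1/3)·70.5 = 132.5.
Buyers' price falls by p* − pb = 128 − 60.5 = 67.5; sellers' price rises by ps − p* = 132.5 − 128 = 4.5.
So consumers capture 67.5/72 = 0.9375 of each unit of subsidy.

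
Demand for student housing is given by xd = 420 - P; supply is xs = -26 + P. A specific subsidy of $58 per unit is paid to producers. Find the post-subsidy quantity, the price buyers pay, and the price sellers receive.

Pre-subsidy: 420 - P = -26 + P gives P* = 223, x* = 197.
With the subsidy, sellers receive Ps = Pb + 58 for each unit, where Pb is the price buyers pay.
Supply in terms of Pb becomes xs = -26 + 1(Pb + 58) = 32 + Pb. Setting this equal to demand: 420 - Pb = 32 + Pb, so Pb = 194.
Sellers receive Ps = 194 + 58 = 252; x' = 420 − 1·194 = 226.

x' = 226; buyers pay $194; sellers receive $252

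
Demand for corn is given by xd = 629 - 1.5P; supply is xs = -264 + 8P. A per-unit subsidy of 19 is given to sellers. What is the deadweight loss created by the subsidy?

Deadweight loss = 228

Pre-subsidy: 629 - 1.5P = -264 + 8P gives P* = 94, x* = 488.
With the subsidy, sellers receive Ps = Pb + 19 for each unit, where Pb is the price buyers pay.
Supply in terms of Pb becomes xs = -264 + 8(Pb + 19) = -112 + 8Pb. Setting this equal to demand: 629 - 1.5Pb = -112 + 8Pb, so Pb = 78.
Sellers receive Ps = 78 + 19 = 97; x' = 629 − 1.5·78 = 512.
The subsidy expands output by 512 − 488 = 24 past the efficient level; on those units the gap between marginal cost and willingness to pay runs from 0 up to 19.
DWL = ½ × 19 × 24 = 228.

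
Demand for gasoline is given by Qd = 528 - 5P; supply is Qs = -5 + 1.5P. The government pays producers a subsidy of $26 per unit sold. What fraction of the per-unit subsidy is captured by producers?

Pre-subsidy: 528 - 5P = -5 + 1.5P gives P* = 82, Q* = 118.
With the subsidy, sellers receive Ps = Pb + 26 for each unit, where Pb is the price buyers pay.
Supply in terms of Pb becomes Qs = -5 + 1.5(Pb + 26) = 34 + 1.5Pb. Setting this equal to demand: 528 - 5Pb = 34 + 1.5Pb, so Pb = 76.
Sellers receive Ps = 76 + 26 = 102; Q' = 528 − 5·76 = 148.
Buyers' price falls by P* − Pb = 82 − 76 = 6; sellers' price rises by Ps − P* = 102 − 82 = 20.
So producers capture 20/26 = 10/13 of each unit of subsidy.

Producer share = 10/13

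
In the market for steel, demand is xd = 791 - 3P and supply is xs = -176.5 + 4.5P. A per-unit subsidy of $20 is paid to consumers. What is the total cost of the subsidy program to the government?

Government cost = $8800

Pre-subsidy: 791 - 3P = -176.5 + 4.5P gives P* = 129, x* = 404.
With the rebate, buyers effectively pay Pb = Ps − 20, where Ps is the price sellers receive.
Demand in terms of Ps becomes xd = 791 − 3(Ps − 20) = 851 - 3Ps. Setting this equal to supply: 851 - 3Ps = -176.5 + 4.5Ps, so Ps = 137.
Buyers pay Pb = 137 − 20 = 117; x' = -176.5 + 4.5·137 = 440.
Government outlay = subsidy × quantity = 20 × 440 = 8800.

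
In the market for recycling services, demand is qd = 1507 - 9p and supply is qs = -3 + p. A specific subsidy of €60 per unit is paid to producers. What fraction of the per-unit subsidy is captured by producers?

Producer share = 0.9

Pre-subsidy: 1507 - 9p = -3 + p gives p* = 151, q* = 148.
With the subsidy, sellers receive ps = pb + 60 for each unit, where pb is the price buyers pay.
Supply in terms of pb becomes qs = -3 + 1(pb + 60) = 57 + pb. Setting this equal to demand: 1507 - 9pb = 57 + pb, so pb = 145.
Sellers receive ps = 145 + 60 = 205; q' = 1507 − 9·145 = 202.
Buyers' price falls by p* − pb = 151 − 145 = 6; sellers' price rises by ps − p* = 205 − 151 = 54.
So producers capture 54/60 = 0.9 of each unit of subsidy.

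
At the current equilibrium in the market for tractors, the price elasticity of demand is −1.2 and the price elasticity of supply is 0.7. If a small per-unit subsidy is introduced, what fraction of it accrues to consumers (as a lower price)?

Consumer share = 7/19

For a small subsidy around the equilibrium, the benefit split depends on the relative slopes, which at a point are proportional to the elasticities.
Buyer share = εs/(εs + |εd|) = 0.7/(0.7 + 1.2) = 7/19; seller share = |εd|/(εs + |εd|) = 12/19.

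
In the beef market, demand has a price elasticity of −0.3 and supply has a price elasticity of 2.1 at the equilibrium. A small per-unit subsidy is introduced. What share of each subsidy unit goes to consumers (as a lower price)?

Consumer share = 0.875

For a small subsidy around the equilibrium, the benefit split depends on the relative slopes, which at a point are proportional to the elasticities.
Buyer share = εs/(εs + |εd|) = 2.1/(2.1 + 0.3) = 0.875; seller share = |εd|/(εs + |εd|) = 0.125.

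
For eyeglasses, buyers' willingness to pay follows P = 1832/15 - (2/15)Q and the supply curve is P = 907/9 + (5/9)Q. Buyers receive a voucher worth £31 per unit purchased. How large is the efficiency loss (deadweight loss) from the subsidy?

Pre-subsidy: 1832/15 - (2/15)Q = 907/9 + (5/9)Q gives Q* = 31 and P* = 118.
With the rebate, buyers effectively pay Pb = Ps − 31, where Ps is the price sellers receive.
On the curves, Pb = 1832/15 - (2/15)Q and Ps = 907/9 + (5/9)Q; the wedge Ps − Pb = 31 gives 907/9 + (5/9)Q − (1832/15 - (2/15)Q) = 31, so Q' = 76.
Then Pb = 1832/15 − (2/15)·76 = 112 and Ps = 907/9 + (5/9)·76 = 143.
The subsidy expands output by 76 − 31 = 45 past the efficient level; on those units the gap between marginal cost and willingness to pay runs from 0 up to 31.
DWL = ½ × 31 × 45 = 697.5.

Deadweight loss = £697.5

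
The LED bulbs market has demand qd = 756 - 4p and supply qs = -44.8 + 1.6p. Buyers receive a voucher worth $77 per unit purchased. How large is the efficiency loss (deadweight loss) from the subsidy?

Deadweight loss = $3388

Pre-subsidy: 756 - 4p = -44.8 + 1.6p gives p* = 143, q* = 184.
With the rebate, buyers effectively pay pb = ps − 77, where ps is the price sellers receive.
Demand in terms of ps becomes qd = 756 − 4(ps − 77) = 1064 - 4ps. Setting this equal to supply: 1064 - 4ps = -44.8 + 1.6ps, so ps = 198.
Buyers pay pb = 198 − 77 = 121; q' = -44.8 + 1.6·198 = 272.
The subsidy expands output by 272 − 184 = 88 past the efficient level; on those units the gap between marginal cost and willingness to pay runs from 0 up to 77.
DWL = ½ × 77 × 88 = 3388.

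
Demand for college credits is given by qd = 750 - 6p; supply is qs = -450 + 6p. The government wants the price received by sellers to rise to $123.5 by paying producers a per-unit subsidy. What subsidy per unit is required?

At a seller price of 123.5, quantity supplied is -450 + 6·123.5 = 291.
Buyers absorb 291 only when they pay pb with 750 − 6·pb = 291, i.e. pb = 76.5.
s = ps − pb = 123.5 − 76.5 = 47.

Required subsidy s = $47 per unit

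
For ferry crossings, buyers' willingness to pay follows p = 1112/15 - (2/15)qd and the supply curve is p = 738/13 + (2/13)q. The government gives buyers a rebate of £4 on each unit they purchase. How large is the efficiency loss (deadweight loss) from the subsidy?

Pre-subsidy: 1112/15 - (2/15)q = 738/13 + (2/13)q gives q* = 1693/28 and p* = 925/14.
With the rebate, buyers effectively pay pb = ps − 4, where ps is the price sellers receive.
On the curves, pb = 1112/15 - (2/15)q and ps = 738/13 + (2/13)q; the wedge ps − pb = 4 gives 738/13 + (2/13)q − (1112/15 - (2/15)q) = 4, so q' = 2083/28.
Then pb = 1112/15 − (2/15)·(2083/28) = 899/14 and ps = 738/13 + (2/13)·(2083/28) = 955/14.
The subsidy expands output by 2083/28 − 1693/28 = 195/14 past the efficient level; on those units the gap between marginal cost and willingness to pay runs from 0 up to 4.
DWL = ½ × 4 × 195/14 = 195/7.

Deadweight loss = 195/7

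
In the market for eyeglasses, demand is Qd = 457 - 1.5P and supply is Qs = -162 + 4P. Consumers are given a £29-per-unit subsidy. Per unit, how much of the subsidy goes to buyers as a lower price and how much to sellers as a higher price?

Pre-subsidy: 457 - 1.5P = -162 + 4P gives P* = 1238/11, Q* = 3170/11.
With the rebate, buyers effectively pay Pb = Ps − 29, where Ps is the price sellers receive.
Demand in terms of Ps becomes Qd = 457 − 1.5(Ps − 29) = 500.5 - 1.5Ps. Setting this equal to supply: 500.5 - 1.5Ps = -162 + 4Ps, so Ps = 1325/11.
Buyers pay Pb = 1325/11 − 29 = 1006/11; Q' = -162 + 4·(1325/11) = 3518/11.
Buyers' price falls by P* − Pb = 1238/11 − 1006/11 = 232/11; sellers' price rises by Ps − P* = 1325/11 − 1238/11 = 87/11.

Buyers gain 232/11 per unit; sellers gain 87/11 per unit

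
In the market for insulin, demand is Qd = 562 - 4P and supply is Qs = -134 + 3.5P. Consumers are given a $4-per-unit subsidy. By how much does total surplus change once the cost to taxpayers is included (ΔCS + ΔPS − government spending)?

Pre-subsidy: 562 - 4P = -134 + 3.5P gives P* = 92.8, Q* = 190.8.
With the rebate, buyers effectively pay Pb = Ps − 4, where Ps is the price sellers receive.
Demand in terms of Ps becomes Qd = 562 − 4(Ps − 4) = 578 - 4Ps. Setting this equal to supply: 578 - 4Ps = -134 + 3.5Ps, so Ps = 1424/15.
Buyers pay Pb = 1424/15 − 4 = 1364/15; Q' = -134 + 3.5·(1424/15) = 2974/15.
ΔCS = ½(190.8 + 2974/15)(92.8 − 1364/15) = 81704/225; ΔPS = ½(190.8 + 2974/15)(1424/15 − 92.8) = 93376/225.
Government spending = 4 × 2974/15 = 11896/15.
Net change = 81704/225 + 93376/225 − 11896/15 = -224/15. The loss equals the DWL triangle ½·4·112/15.

Net change in total surplus = -224/15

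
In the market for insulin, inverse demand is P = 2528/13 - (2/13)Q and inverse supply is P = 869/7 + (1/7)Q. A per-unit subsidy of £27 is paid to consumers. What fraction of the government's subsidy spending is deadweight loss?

Pre-subsidy: 2528/13 - (2/13)Q = 869/7 + (1/7)Q gives Q* = 237 and P* = 158.
With the rebate, buyers effectively pay Pb = Ps − 27, where Ps is the price sellers receive.
On the curves, Pb = 2528/13 - (2/13)Q and Ps = 869/7 + (1/7)Q; the wedge Ps − Pb = 27 gives 869/7 + (1/7)Q − (2528/13 - (2/13)Q) = 27, so Q' = 328.
Then Pb = 2528/13 − (2/13)·328 = 144 and Ps = 869/7 + (1/7)·328 = 171.
ΔCS = ½(237 + 328)(158 − 144) = 3955; ΔPS = ½(237 + 328)(171 − 158) = 3672.5.
Government spending = 27 × 328 = 8856.
DWL = ½ × 27 × (328 − 237) = 1228.5; fraction = 1228.5 / 8856 = 91/656.

DWL / government spending = 91/656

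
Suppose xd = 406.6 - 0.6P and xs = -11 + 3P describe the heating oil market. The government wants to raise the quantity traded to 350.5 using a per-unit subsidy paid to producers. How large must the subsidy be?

Required subsidy s = 27 per unit

At x = 350.5, invert demand for the buyer price: Pb = (406.6 − 350.5)/0.6 = 93.5; invert supply for the seller price: Ps = (350.5 − (-11))/3 = 120.5.
The subsidy must fill the gap: s = Ps − Pb = 120.5 − 93.5 = 27.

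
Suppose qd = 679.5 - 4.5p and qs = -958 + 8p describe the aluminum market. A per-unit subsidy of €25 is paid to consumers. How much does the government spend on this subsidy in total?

Pre-subsidy: 679.5 - 4.5p = -958 + 8p gives p* = 131, q* = 90.
With the rebate, buyers effectively pay pb = ps − 25, where ps is the price sellers receive.
Demand in terms of ps becomes qd = 679.5 − 4.5(ps − 25) = 792 - 4.5ps. Setting this equal to supply: 792 - 4.5ps = -958 + 8ps, so ps = 140.
Buyers pay pb = 140 − 25 = 115; q' = -958 + 8·140 = 162.
Government outlay = subsidy × quantity = 25 × 162 = 4050.

Government cost = €4050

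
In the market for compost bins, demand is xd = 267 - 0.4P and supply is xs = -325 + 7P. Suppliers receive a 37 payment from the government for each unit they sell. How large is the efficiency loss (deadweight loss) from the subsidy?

Pre-subsidy: 267 - 0.4P = -325 + 7P gives P* = 80, x* = 235.
With the subsidy, sellers receive Ps = Pb + 37 for each unit, where Pb is the price buyers pay.
Supply in terms of Pb becomes xs = -325 + 7(Pb + 37) = -66 + 7Pb. Setting this equal to demand: 267 - 0.4Pb = -66 + 7Pb, so Pb = 45.
Sellers receive Ps = 45 + 37 = 82; x' = 267 − 0.4·45 = 249.
The subsidy expands output by 249 − 235 = 14 past the efficient level; on those units the gap between marginal cost and willingness to pay runs from 0 up to 37.
DWL = ½ × 37 × 14 = 259.

Deadweight loss = 259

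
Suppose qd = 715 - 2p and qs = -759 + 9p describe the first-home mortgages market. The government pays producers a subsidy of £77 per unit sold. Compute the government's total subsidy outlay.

Pre-subsidy: 715 - 2p = -759 + 9p gives p* = 134, q* = 447.
With the subsidy, sellers receive ps = pb + 77 for each unit, where pb is the price buyers pay.
Supply in terms of pb becomes qs = -759 + 9(pb + 77) = -66 + 9pb. Setting this equal to demand: 715 - 2pb = -66 + 9pb, so pb = 71.
Sellers receive ps = 71 + 77 = 148; q' = 715 − 2·71 = 573.
Government outlay = subsidy × quantity = 77 × 573 = 44121.

Government cost = £44121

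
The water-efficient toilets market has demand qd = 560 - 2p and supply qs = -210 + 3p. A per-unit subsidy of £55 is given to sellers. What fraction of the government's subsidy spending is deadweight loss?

Pre-subsidy: 560 - 2p = -210 + 3p gives p* = 154, q* = 252.
With the subsidy, sellers receive ps = pb + 55 for each unit, where pb is the price buyers pay.
Supply in terms of pb becomes qs = -210 + 3(pb + 55) = -45 + 3pb. Setting this equal to demand: 560 - 2pb = -45 + 3pb, so pb = 121.
Sellers receive ps = 121 + 55 = 176; q' = 560 − 2·121 = 318.
ΔCS = ½(252 + 318)(154 − 121) = 9405; ΔPS = ½(252 + 318)(176 − 154) = 6270.
Government spending = 55 × 318 = 17490.
DWL = ½ × 55 × (318 − 252) = 1815; fraction = 1815 / 17490 = 11/106.

DWL / government spending = 11/106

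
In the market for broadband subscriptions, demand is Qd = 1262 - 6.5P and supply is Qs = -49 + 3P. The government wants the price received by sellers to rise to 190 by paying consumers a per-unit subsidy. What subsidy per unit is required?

Required subsidy s = 76 per unit

At a seller price of 190, quantity supplied is -49 + 3·190 = 521.
Buyers absorb 521 only when they pay Pb with 1262 − 6.5·Pb = 521, i.e. Pb = 114.
s = Ps − Pb = 190 − 114 = 76.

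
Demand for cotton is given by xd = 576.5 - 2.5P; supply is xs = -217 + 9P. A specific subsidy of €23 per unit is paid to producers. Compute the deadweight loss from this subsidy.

Deadweight loss = €517.5

Pre-subsidy: 576.5 - 2.5P = -217 + 9P gives P* = 69, x* = 404.
With the subsidy, sellers receive Ps = Pb + 23 for each unit, where Pb is the price buyers pay.
Supply in terms of Pb becomes xs = -217 + 9(Pb + 23) = -10 + 9Pb. Setting this equal to demand: 576.5 - 2.5Pb = -10 + 9Pb, so Pb = 51.
Sellers receive Ps = 51 + 23 = 74; x' = 576.5 − 2.5·51 = 449.
The subsidy expands output by 449 − 404 = 45 past the efficient level; on those units the gap between marginal cost and willingness to pay runs from 0 up to 23.
DWL = ½ × 23 × 45 = 517.5.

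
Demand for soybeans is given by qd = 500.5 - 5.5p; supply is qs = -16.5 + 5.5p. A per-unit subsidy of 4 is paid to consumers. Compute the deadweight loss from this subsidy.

Deadweight loss = 22

Pre-subsidy: 500.5 - 5.5p = -16.5 + 5.5p gives p* = 47, q* = 242.
With the rebate, buyers effectively pay pb = ps − 4, where ps is the price sellers receive.
Demand in terms of ps becomes qd = 500.5 − 5.5(ps − 4) = 522.5 - 5.5ps. Setting this equal to supply: 522.5 - 5.5ps = -16.5 + 5.5ps, so ps = 49.
Buyers pay pb = 49 − 4 = 45; q' = -16.5 + 5.5·49 = 253.
The subsidy expands output by 253 − 242 = 11 past the efficient level; on those units the gap between marginal cost and willingness to pay runs from 0 up to 4.
DWL = ½ × 4 × 11 = 22.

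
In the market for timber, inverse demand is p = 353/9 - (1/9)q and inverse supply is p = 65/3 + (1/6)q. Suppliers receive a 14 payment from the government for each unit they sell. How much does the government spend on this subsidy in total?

Government cost = 1590.4

Pre-subsidy: 353/9 - (1/9)q = 65/3 + (1/6)q gives q* = 63.2 and p* = 32.2.
With the subsidy, sellers receive ps = pb + 14 for each unit, where pb is the price buyers pay.
On the curves, pb = 353/9 - (1/9)q and ps = 65/3 + (1/6)q; the wedge ps − pb = 14 gives 65/3 + (1/6)q − (353/9 - (1/9)q) = 14, so q' = 113.6.
Then pb = 353/9 − (1/9)·113.6 = 26.6 and ps = 65/3 + (1/6)·113.6 = 40.6.
Government outlay = subsidy × quantity = 14 × 113.6 = 1590.4.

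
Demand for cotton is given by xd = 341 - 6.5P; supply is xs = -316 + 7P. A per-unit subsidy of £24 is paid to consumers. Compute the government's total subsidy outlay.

Government cost = 7600/3

Pre-subsidy: 341 - 6.5P = -316 + 7P gives P* = 146/3, x* = 74/3.
With the rebate, buyers effectively pay Pb = Ps − 24, where Ps is the price sellers receive.
Demand in terms of Ps becomes xd = 341 − 6.5(Ps − 24) = 497 - 6.5Ps. Setting this equal to supply: 497 - 6.5Ps = -316 + 7Ps, so Ps = 542/9.
Buyers pay Pb = 542/9 − 24 = 326/9; x' = -316 + 7·(542/9) = 950/9.
Government outlay = subsidy × quantity = 24 × 950/9 = 7600/3.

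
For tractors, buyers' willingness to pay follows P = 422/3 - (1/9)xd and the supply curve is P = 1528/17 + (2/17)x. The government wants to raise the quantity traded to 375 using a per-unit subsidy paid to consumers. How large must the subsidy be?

At x = 375, from the demand curve buyers pay Pb = 422/3 − (1/9)·375 = 99; from the supply curve sellers need Ps = 1528/17 + (2/17)·375 = 134.
The subsidy must fill the gap: s = Ps − Pb = 134 − 99 = 35.

Required subsidy s = 35 per unit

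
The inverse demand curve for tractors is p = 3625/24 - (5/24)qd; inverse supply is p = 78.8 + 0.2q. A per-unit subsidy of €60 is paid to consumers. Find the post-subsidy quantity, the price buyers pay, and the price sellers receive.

q' = 2267/7; buyers pay 585/7; sellers receive 1005/7

Pre-subsidy: 3625/24 - (5/24)q = 78.8 + 0.2q gives q* = 8669/49 and p* = 5595/49.
With the rebate, buyers effectively pay pb = ps − 60, where ps is the price sellers receive.
On the curves, pb = 3625/24 - (5/24)q and ps = 78.8 + 0.2q; the wedge ps − pb = 60 gives 78.8 + 0.2q − (3625/24 - (5/24)q) = 60, so q' = 2267/7.
Then pb = 3625/24 − (5/24)·(2267/7) = 585/7 and ps = 78.8 + 0.2·(2267/7) = 1005/7.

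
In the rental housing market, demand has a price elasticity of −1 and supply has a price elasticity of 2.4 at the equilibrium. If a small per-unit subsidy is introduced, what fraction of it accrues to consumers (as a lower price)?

Consumer share = 12/17

For a small subsidy around the equilibrium, the benefit split depends on the relative slopes, which at a point are proportional to the elasticities.
Buyer share = εs/(εs + |εd|) = 2.4/(2.4 + 1) = 12/17; seller share = |εd|/(εs + |εd|) = 5/17.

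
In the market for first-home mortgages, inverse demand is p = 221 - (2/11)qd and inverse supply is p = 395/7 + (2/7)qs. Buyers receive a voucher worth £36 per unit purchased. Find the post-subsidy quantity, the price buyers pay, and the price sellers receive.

q' = 429; buyers pay £143; sellers receive £179

Pre-subsidy: 221 - (2/11)q = 395/7 + (2/7)q gives q* = 352 and p* = 157.
With the rebate, buyers effectively pay pb = ps − 36, where ps is the price sellers receive.
On the curves, pb = 221 - (2/11)q and ps = 395/7 + (2/7)q; the wedge ps − pb = 36 gives 395/7 + (2/7)q − (221 - (2/11)q) = 36, so q' = 429.
Then pb = 221 − (2/11)·429 = 143 and ps = 395/7 + (2/7)·429 = 179.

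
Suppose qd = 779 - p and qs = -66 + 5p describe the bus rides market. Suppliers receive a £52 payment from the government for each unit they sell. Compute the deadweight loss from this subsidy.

Pre-subsidy: 779 - p = -66 + 5p gives p* = 845/6, q* = 3829/6.
With the subsidy, sellers receive ps = pb + 52 for each unit, where pb is the price buyers pay.
Supply in terms of pb becomes qs = -66 + 5(pb + 52) = 194 + 5pb. Setting this equal to demand: 779 - pb = 194 + 5pb, so pb = 97.5.
Sellers receive ps = 97.5 + 52 = 149.5; q' = 779 − 1·97.5 = 681.5.
The subsidy expands output by 681.5 − 3829/6 = 130/3 past the efficient level; on those units the gap between marginal cost and willingness to pay runs from 0 up to 52.
DWL = ½ × 52 × 130/3 = 3380/3.

Deadweight loss = 3380/3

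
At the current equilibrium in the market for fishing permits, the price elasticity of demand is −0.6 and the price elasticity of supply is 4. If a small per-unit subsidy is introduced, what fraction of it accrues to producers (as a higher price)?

Producer share = 3/23

For a small subsidy around the equilibrium, the benefit split depends on the relative slopes, which at a point are proportional to the elasticities.
Buyer share = εs/(εs + |εd|) = 4/(4 + 0.6) = 20/23; seller share = |εd|/(εs + |εd|) = 3/23.
So producers capture 3/23 of the subsidy.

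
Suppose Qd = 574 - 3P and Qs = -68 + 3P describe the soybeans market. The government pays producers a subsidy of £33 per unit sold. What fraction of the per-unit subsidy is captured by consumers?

Pre-subsidy: 574 - 3P = -68 + 3P gives P* = 107, Q* = 253.
With the subsidy, sellers receive Ps = Pb + 33 for each unit, where Pb is the price buyers pay.
Supply in terms of Pb becomes Qs = -68 + 3(Pb + 33) = 31 + 3Pb. Setting this equal to demand: 574 - 3Pb = 31 + 3Pb, so Pb = 90.5.
Sellers receive Ps = 90.5 + 33 = 123.5; Q' = 574 − 3·90.5 = 302.5.
Buyers' price falls by P* − Pb = 107 − 90.5 = 16.5; sellers' price rises by Ps − P* = 123.5 − 107 = 16.5.
So consumers capture 16.5/33 = 0.5 of each unit of subsidy.

Consumer share = 0.5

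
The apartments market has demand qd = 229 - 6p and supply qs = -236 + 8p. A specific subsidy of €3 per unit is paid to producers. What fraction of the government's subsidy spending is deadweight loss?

DWL / government spending = 9/70

Pre-subsidy: 229 - 6p = -236 + 8p gives p* = 465/14, q* = 208/7.
With the subsidy, sellers receive ps = pb + 3 for each unit, where pb is the price buyers pay.
Supply in terms of pb becomes qs = -236 + 8(pb + 3) = -212 + 8pb. Setting this equal to demand: 229 - 6pb = -212 + 8pb, so pb = 31.5.
Sellers receive ps = 31.5 + 3 = 34.5; q' = 229 − 6·31.5 = 40.
ΔCS = ½(208/7 + 40)(465/14 − 31.5) = 2928/49; ΔPS = ½(208/7 + 40)(34.5 − 465/14) = 2196/49.
Government spending = 3 × 40 = 120.
DWL = ½ × 3 × (40 − 208/7) = 108/7; fraction = (108/7) / 120 = 9/70.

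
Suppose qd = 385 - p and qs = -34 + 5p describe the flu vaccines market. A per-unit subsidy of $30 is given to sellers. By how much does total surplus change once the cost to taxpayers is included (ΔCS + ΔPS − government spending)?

Net change in total surplus = -$375

Pre-subsidy: 385 - p = -34 + 5p gives p* = 419/6, q* = 1891/6.
With the subsidy, sellers receive ps = pb + 30 for each unit, where pb is the price buyers pay.
Supply in terms of pb becomes qs = -34 + 5(pb + 30) = 116 + 5pb. Setting this equal to demand: 385 - pb = 116 + 5pb, so pb = 269/6.
Sellers receive ps = 269/6 + 30 = 449/6; q' = 385 − 1·(269/6) = 2041/6.
ΔCS = ½(1891/6 + 2041/6)(419/6 − 269/6) = 24575/3; ΔPS = ½(1891/6 + 2041/6)(449/6 − 419/6) = 4915/3.
Government spending = 30 × 2041/6 = 10205.
Net change = 24575/3 + 4915/3 − 10205 = -375. The loss equals the DWL triangle ½·30·25.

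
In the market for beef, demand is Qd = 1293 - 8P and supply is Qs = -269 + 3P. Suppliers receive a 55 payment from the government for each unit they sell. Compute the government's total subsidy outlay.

Pre-subsidy: 1293 - 8P = -269 + 3P gives P* = 142, Q* = 157.
With the subsidy, sellers receive Ps = Pb + 55 for each unit, where Pb is the price buyers pay.
Supply in terms of Pb becomes Qs = -269 + 3(Pb + 55) = -104 + 3Pb. Setting this equal to demand: 1293 - 8Pb = -104 + 3Pb, so Pb = 127.
Sellers receive Ps = 127 + 55 = 182; Q' = 1293 − 8·127 = 277.
Government outlay = subsidy × quantity = 55 × 277 = 15235.

Government cost = 15235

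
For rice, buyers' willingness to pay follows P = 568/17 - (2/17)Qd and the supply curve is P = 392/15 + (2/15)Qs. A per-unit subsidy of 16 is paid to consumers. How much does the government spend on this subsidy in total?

Government cost = 1484

Pre-subsidy: 568/17 - (2/17)Q = 392/15 + (2/15)Q gives Q* = 29 and P* = 30.
With the rebate, buyers effectively pay Pb = Ps − 16, where Ps is the price sellers receive.
On the curves, Pb = 568/17 - (2/17)Q and Ps = 392/15 + (2/15)Q; the wedge Ps − Pb = 16 gives 392/15 + (2/15)Q − (568/17 - (2/17)Q) = 16, so Q' = 92.75.
Then Pb = 568/17 − (2/17)·92.75 = 22.5 and Ps = 392/15 + (2/15)·92.75 = 38.5.
Government outlay = subsidy × quantity = 16 × 92.75 = 1484.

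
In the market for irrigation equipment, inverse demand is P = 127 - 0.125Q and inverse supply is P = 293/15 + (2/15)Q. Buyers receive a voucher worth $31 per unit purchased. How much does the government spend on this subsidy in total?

Pre-subsidy: 127 - 0.125Q = 293/15 + (2/15)Q gives Q* = 416 and P* = 75.
With the rebate, buyers effectively pay Pb = Ps − 31, where Ps is the price sellers receive.
On the curves, Pb = 127 - 0.125Q and Ps = 293/15 + (2/15)Q; the wedge Ps − Pb = 31 gives 293/15 + (2/15)Q − (127 - 0.125Q) = 31, so Q' = 536.
Then Pb = 127 − 0.125·536 = 60 and Ps = 293/15 + (2/15)·536 = 91.
Government outlay = subsidy × quantity = 31 × 536 = 16616.

Government cost = $16616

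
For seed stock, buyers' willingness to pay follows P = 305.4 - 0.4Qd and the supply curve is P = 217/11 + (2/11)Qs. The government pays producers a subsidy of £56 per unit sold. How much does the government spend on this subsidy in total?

Pre-subsidy: 305.4 - 0.4Q = 217/11 + (2/11)Q gives Q* = 491 and P* = 109.
With the subsidy, sellers receive Ps = Pb + 56 for each unit, where Pb is the price buyers pay.
On the curves, Pb = 305.4 - 0.4Q and Ps = 217/11 + (2/11)Q; the wedge Ps − Pb = 56 gives 217/11 + (2/11)Q − (305.4 - 0.4Q) = 56, so Q' = 587.25.
Then Pb = 305.4 − 0.4·587.25 = 70.5 and Ps = 217/11 + (2/11)·587.25 = 126.5.
Government outlay = subsidy × quantity = 56 × 587.25 = 32886.

Government cost = £32886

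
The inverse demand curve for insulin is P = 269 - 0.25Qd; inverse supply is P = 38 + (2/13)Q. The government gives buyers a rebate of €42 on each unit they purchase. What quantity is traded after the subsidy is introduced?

Pre-subsidy: 269 - 0.25Q = 38 + (2/13)Q gives Q* = 572 and P* = 126.
With the rebate, buyers effectively pay Pb = Ps − 42, where Ps is the price sellers receive.
On the curves, Pb = 269 - 0.25Q and Ps = 38 + (2/13)Q; the wedge Ps − Pb = 42 gives 38 + (2/13)Q − (269 - 0.25Q) = 42, so Q' = 676.
Then Pb = 269 − 0.25·676 = 100 and Ps = 38 + (2/13)·676 = 142.

Q' = 676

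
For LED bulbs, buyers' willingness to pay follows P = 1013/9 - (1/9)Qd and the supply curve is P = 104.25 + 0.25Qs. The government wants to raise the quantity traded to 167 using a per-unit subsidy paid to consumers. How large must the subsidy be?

At Q = 167, from the demand curve buyers pay Pb = 1013/9 − (1/9)·167 = 94; from the supply curve sellers need Ps = 104.25 + 0.25·167 = 146.
The subsidy must fill the gap: s = Ps − Pb = 146 − 94 = 52.

Required subsidy s = 52 per unit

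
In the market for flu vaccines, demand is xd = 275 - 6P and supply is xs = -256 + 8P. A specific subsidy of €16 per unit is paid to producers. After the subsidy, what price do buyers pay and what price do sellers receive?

Pre-subsidy: 275 - 6P = -256 + 8P gives P* = 531/14, x* = 332/7.
With the subsidy, sellers receive Ps = Pb + 16 for each unit, where Pb is the price buyers pay.
Supply in terms of Pb becomes xs = -256 + 8(Pb + 16) = -128 + 8Pb. Setting this equal to demand: 275 - 6Pb = -128 + 8Pb, so Pb = 403/14.
Sellers receive Ps = 403/14 + 16 = 627/14; x' = 275 − 6·(403/14) = 716/7.

Buyers pay 403/14; sellers receive 627/14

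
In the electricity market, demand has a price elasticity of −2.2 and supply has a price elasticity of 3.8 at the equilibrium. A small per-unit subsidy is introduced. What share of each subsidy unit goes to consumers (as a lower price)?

For a small subsidy around the equilibrium, the benefit split depends on the relative slopes, which at a point are proportional to the elasticities.
Buyer share = εs/(εs + |εd|) = 3.8/(3.8 + 2.2) = 19/30; seller share = |εd|/(εs + |εd|) = 11/30.

Consumer share = 19/30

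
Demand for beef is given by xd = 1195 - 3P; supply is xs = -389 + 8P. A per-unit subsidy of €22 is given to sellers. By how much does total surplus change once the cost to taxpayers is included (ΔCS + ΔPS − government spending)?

Net change in total surplus = -€528

Pre-subsidy: 1195 - 3P = -389 + 8P gives P* = 144, x* = 763.
With the subsidy, sellers receive Ps = Pb + 22 for each unit, where Pb is the price buyers pay.
Supply in terms of Pb becomes xs = -389 + 8(Pb + 22) = -213 + 8Pb. Setting this equal to demand: 1195 - 3Pb = -213 + 8Pb, so Pb = 128.
Sellers receive Ps = 128 + 22 = 150; x' = 1195 − 3·128 = 811.
ΔCS = ½(763 + 811)(144 − 128) = 12592; ΔPS = ½(763 + 811)(150 − 144) = 4722.
Government spending = 22 × 811 = 17842.
Net change = 12592 + 4722 − 17842 = -528. The loss equals the DWL triangle ½·22·48.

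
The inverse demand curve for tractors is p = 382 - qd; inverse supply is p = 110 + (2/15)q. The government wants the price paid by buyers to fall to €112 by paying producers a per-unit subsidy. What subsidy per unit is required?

At a buyer price of 112, quantity demanded is 382 − 1·112 = 270.
Sellers supply 270 only when they receive ps = 110 + (2/15)·270 = 146.
s = ps − pb = 146 − 112 = 34.

Required subsidy s = €34 per unit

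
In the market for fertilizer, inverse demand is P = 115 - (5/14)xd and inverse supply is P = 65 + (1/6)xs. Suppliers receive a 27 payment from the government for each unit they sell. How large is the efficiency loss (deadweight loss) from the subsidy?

Deadweight loss = 15309/22

Pre-subsidy: 115 - (5/14)x = 65 + (1/6)x gives x* = 1050/11 and P* = 890/11.
With the subsidy, sellers receive Ps = Pb + 27 for each unit, where Pb is the price buyers pay.
On the curves, Pb = 115 - (5/14)x and Ps = 65 + (1/6)x; the wedge Ps − Pb = 27 gives 65 + (1/6)x − (115 - (5/14)x) = 27, so x' = 147.
Then Pb = 115 − (5/14)·147 = 62.5 and Ps = 65 + (1/6)·147 = 89.5.
The subsidy expands output by 147 − 1050/11 = 567/11 past the efficient level; on those units the gap between marginal cost and willingness to pay runs from 0 up to 27.
DWL = ½ × 27 × 567/11 = 15309/22.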